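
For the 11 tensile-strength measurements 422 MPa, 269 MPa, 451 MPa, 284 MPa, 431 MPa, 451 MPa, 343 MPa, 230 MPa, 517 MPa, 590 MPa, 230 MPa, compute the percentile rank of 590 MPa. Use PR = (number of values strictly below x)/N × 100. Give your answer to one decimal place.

90.9

N = 11.
Strictly below 590: 10. Equal to 590: 1.
PR = 10/11 × 100 = 90.9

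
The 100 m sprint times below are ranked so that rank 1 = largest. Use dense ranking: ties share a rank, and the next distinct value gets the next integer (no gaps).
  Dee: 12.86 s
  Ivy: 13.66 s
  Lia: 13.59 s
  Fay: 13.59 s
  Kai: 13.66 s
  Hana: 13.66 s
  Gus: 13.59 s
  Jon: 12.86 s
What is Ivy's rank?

Sorted (descending): 13.66, 13.66, 13.66, 13.59, 13.59, 13.59, 12.86, 12.86
The 3 values of 13.66 share dense rank 1.
The 3 values of 13.59 share dense rank 2.
The 2 values of 12.86 share dense rank 3.
Ivy has value 13.66 s → rank 1.

1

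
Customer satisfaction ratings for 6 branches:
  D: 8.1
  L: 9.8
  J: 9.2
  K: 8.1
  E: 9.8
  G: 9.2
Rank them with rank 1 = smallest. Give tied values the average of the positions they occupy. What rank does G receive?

Sorted (ascending): 8.1, 8.1, 9.2, 9.2, 9.8, 9.8
The 2 values of 8.1 occupy positions 1–2 → average rank (1+2)/2 = 1.5.
The 2 values of 9.2 occupy positions 3–4 → average rank (3+4)/2 = 3.5.
The 2 values of 9.8 occupy positions 5–6 → average rank (5+6)/2 = 5.5.
G has value 9.2 → rank 3.5.

3.5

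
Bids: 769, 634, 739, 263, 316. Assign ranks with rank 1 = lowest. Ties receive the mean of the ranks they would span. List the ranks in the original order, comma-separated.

Sorted (ascending): 263, 316, 634, 739, 769
No ties — each value takes its position as its rank.

5, 3, 4, 1, 2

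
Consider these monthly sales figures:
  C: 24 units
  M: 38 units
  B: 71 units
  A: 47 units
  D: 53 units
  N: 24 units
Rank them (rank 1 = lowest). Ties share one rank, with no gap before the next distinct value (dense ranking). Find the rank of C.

Sorted (ascending): 24, 24, 38, 47, 53, 71
The 2 values of 24 share dense rank 1.
Remaining distinct values take the next consecutive integers.
C has value 24 units → rank 1.

1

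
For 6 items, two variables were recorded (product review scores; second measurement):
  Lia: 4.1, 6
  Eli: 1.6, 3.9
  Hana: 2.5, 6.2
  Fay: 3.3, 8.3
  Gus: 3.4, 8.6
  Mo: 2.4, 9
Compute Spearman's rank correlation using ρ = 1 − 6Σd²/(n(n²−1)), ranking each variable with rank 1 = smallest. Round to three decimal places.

Ranks of variable 1: 6, 1, 3, 4, 5, 2
Ranks of variable 2: 2, 1, 3, 4, 5, 6
d = r₁ − r₂: 4, 0, 0, 0, 0, -4
d²: 16, 0, 0, 0, 0, 16; Σd² = 32
ρ = 1 − 6·32/(6·35) = 1 − 192/210 = 0.086

0.086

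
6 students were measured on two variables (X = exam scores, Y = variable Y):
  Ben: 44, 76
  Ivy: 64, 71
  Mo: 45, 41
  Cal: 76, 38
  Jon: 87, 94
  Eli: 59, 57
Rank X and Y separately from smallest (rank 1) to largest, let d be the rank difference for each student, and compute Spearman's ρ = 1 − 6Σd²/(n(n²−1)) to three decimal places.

0.086

Ranks of variable 1: 1, 4, 2, 5, 6, 3
Ranks of variable 2: 5, 4, 2, 1, 6, 3
d = r₁ − r₂: -4, 0, 0, 4, 0, 0
d²: 16, 0, 0, 16, 0, 0; Σd² = 32
ρ = 1 − 6·32/(6·35) = 1 − 192/210 = 0.086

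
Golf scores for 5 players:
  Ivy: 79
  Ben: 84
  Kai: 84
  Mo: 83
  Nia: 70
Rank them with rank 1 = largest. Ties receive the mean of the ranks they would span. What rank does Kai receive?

Sorted (descending): 84, 84, 83, 79, 70
The 2 values of 84 occupy positions 1–2 → average rank (1+2)/2 = 1.5.
Kai has value 84 → rank 1.5.

1.5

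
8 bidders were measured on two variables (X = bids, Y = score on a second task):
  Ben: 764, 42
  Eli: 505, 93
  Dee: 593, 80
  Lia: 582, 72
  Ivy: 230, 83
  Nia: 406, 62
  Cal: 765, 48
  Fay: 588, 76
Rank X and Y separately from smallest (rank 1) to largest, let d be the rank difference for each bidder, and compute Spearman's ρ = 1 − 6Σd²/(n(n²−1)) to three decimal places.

-0.595

Ranks of variable 1: 7, 3, 6, 4, 1, 2, 8, 5
Ranks of variable 2: 1, 8, 6, 4, 7, 3, 2, 5
d = r₁ − r₂: 6, -5, 0, 0, -6, -1, 6, 0
d²: 36, 25, 0, 0, 36, 1, 36, 0; Σd² = 134
ρ = 1 − 6·134/(8·63) = 1 − 804/504 = -0.595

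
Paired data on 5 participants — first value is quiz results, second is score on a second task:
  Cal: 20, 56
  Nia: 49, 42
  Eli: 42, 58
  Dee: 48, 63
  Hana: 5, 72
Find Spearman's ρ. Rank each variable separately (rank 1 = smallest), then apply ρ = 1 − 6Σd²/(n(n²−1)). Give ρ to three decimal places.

Ranks of variable 1: 2, 5, 3, 4, 1
Ranks of variable 2: 2, 1, 3, 4, 5
d = r₁ − r₂: 0, 4, 0, 0, -4
d²: 0, 16, 0, 0, 16; Σd² = 32
ρ = 1 − 6·32/(5·24) = 1 − 192/120 = -0.600

-0.600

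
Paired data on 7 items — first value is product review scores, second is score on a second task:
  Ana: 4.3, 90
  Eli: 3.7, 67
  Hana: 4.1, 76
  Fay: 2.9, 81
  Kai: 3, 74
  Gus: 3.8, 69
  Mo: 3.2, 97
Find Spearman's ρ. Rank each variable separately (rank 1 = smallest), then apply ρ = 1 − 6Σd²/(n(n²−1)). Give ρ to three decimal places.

Ranks of variable 1: 7, 4, 6, 1, 2, 5, 3
Ranks of variable 2: 6, 1, 4, 5, 3, 2, 7
d = r₁ − r₂: 1, 3, 2, -4, -1, 3, -4
d²: 1, 9, 4, 16, 1, 9, 16; Σd² = 56
ρ = 1 − 6·56/(7·48) = 1 − 336/336 = 0.000

0.000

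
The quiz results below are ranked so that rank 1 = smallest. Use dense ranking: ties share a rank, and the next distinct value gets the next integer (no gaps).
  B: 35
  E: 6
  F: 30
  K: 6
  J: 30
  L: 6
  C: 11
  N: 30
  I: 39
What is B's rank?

4

Sorted (ascending): 6, 6, 6, 11, 30, 30, 30, 35, 39
The 3 values of 6 share dense rank 1.
The 3 values of 30 share dense rank 3.
Remaining distinct values take the next consecutive integers.
B has value 35 → rank 4.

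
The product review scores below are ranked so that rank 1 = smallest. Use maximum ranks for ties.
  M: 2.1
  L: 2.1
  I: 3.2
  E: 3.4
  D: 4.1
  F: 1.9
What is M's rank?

Sorted (ascending): 1.9, 2.1, 2.1, 3.2, 3.4, 4.1
The 2 values of 2.1 occupy positions 2–3 → each gets rank 3.
M has value 2.1 → rank 3.

3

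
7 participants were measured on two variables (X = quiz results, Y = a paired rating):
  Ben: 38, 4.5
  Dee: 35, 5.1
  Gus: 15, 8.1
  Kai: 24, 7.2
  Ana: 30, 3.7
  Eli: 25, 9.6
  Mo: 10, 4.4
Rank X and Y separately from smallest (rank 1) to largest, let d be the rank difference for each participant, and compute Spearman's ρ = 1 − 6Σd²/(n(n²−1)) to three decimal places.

-0.179

Ranks of variable 1: 7, 6, 2, 3, 5, 4, 1
Ranks of variable 2: 3, 4, 6, 5, 1, 7, 2
d = r₁ − r₂: 4, 2, -4, -2, 4, -3, -1
d²: 16, 4, 16, 4, 16, 9, 1; Σd² = 66
ρ = 1 − 6·66/(7·48) = 1 − 396/336 = -0.179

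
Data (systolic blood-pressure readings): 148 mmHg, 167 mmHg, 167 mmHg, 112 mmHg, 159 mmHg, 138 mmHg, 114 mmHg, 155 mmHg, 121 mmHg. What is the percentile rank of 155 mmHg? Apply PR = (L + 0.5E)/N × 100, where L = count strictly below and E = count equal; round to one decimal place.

61.1

N = 9.
Strictly below 155: 5. Equal to 155: 1.
PR = (5 + 0.5·1)/9 × 100 = 61.1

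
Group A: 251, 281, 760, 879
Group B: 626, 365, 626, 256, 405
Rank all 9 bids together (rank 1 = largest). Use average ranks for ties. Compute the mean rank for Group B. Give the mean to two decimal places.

Sorted (descending): 879, 760, 626, 626, 405, 365, 281, 256, 251
The 2 values of 626 occupy positions 3–4 → average rank (3+4)/2 = 3.5.
Group B values → pooled ranks: 626→3.5, 365→6, 626→3.5, 256→8, 405→5
Mean rank = (3.5 + 6 + 3.5 + 8 + 5) / 5 = 5.20

5.20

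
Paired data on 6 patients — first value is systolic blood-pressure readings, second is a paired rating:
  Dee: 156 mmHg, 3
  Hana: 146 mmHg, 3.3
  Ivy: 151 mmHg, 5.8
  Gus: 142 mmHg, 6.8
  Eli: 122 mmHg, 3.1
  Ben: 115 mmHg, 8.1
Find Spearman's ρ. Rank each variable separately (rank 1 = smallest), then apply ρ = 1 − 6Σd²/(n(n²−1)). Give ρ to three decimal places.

-0.600

Ranks of variable 1: 6, 4, 5, 3, 2, 1
Ranks of variable 2: 1, 3, 4, 5, 2, 6
d = r₁ − r₂: 5, 1, 1, -2, 0, -5
d²: 25, 1, 1, 4, 0, 25; Σd² = 56
ρ = 1 − 6·56/(6·35) = 1 − 336/210 = -0.600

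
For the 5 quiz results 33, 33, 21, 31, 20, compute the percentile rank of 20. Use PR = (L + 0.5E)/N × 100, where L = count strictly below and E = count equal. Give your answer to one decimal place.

10.0

N = 5.
Strictly below 20: 0. Equal to 20: 1.
PR = (0 + 0.5·1)/5 × 100 = 10.0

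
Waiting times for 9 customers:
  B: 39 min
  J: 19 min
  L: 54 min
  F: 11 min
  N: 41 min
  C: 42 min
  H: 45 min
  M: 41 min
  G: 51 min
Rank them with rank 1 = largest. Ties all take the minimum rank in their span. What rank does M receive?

Sorted (descending): 54, 51, 45, 42, 41, 41, 39, 19, 11
The 2 values of 41 occupy positions 5–6 → each gets rank 5.
M has value 41 min → rank 5.

5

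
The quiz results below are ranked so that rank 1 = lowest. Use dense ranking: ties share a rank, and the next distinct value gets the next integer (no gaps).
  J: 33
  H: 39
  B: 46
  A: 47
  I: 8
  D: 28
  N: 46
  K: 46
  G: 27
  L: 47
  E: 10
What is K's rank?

7

Sorted (ascending): 8, 10, 27, 28, 33, 39, 46, 46, 46, 47, 47
The 3 values of 46 share dense rank 7.
The 2 values of 47 share dense rank 8.
Remaining distinct values take the next consecutive integers.
K has value 46 → rank 7.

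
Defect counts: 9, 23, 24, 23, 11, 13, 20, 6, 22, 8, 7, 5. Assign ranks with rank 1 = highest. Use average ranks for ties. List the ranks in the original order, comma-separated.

8, 2.5, 1, 2.5, 7, 6, 5, 11, 4, 9, 10, 12

Sorted (descending): 24, 23, 23, 22, 20, 13, 11, 9, 8, 7, 6, 5
The 2 values of 23 occupy positions 2–3 → average rank (2+3)/2 = 2.5.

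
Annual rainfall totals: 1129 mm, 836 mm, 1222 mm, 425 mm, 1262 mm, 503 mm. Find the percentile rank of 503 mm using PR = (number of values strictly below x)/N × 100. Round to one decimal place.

16.7

N = 6.
Strictly below 503: 1. Equal to 503: 1.
PR = 1/6 × 100 = 16.7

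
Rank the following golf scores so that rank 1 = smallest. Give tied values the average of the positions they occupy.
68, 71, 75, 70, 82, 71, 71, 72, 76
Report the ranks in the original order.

Sorted (ascending): 68, 70, 71, 71, 71, 72, 75, 76, 82
The 3 values of 71 occupy positions 3–5 → average rank 4.

1, 4, 7, 2, 9, 4, 4, 6, 8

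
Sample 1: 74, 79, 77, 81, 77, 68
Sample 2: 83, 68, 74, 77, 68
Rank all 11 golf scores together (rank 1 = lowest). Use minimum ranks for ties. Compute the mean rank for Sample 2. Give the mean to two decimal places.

Sorted (ascending): 68, 68, 68, 74, 74, 77, 77, 77, 79, 81, 83
The 3 values of 68 occupy positions 1–3 → each gets rank 1.
The 2 values of 74 occupy positions 4–5 → each gets rank 4.
The 3 values of 77 occupy positions 6–8 → each gets rank 6.
Sample 2 values → pooled ranks: 83→11, 68→1, 74→4, 77→6, 68→1
Mean rank = (11 + 1 + 4 + 6 + 1) / 5 = 4.60

4.60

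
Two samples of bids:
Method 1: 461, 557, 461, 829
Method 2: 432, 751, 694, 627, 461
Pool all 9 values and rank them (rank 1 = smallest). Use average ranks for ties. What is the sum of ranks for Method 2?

25

Sorted (ascending): 432, 461, 461, 461, 557, 627, 694, 751, 829
The 3 values of 461 occupy positions 2–4 → average rank 3.
Method 2 values → pooled ranks: 432→1, 751→8, 694→7, 627→6, 461→3
Rank sum = 1 + 8 + 7 + 6 + 3 = 25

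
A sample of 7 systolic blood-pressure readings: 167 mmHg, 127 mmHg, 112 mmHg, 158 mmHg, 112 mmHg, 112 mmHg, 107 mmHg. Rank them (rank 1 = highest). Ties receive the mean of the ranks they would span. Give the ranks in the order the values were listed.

1, 3, 5, 2, 5, 5, 7

Sorted (descending): 167, 158, 127, 112, 112, 112, 107
The 3 values of 112 occupy positions 4–6 → average rank 5.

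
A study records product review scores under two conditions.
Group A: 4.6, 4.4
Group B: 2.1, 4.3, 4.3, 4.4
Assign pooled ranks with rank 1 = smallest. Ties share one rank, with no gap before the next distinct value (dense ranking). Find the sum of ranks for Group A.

7

Sorted (ascending): 2.1, 4.3, 4.3, 4.4, 4.4, 4.6
The 2 values of 4.3 share dense rank 2.
The 2 values of 4.4 share dense rank 3.
Remaining distinct values take the next consecutive integers.
Group A values → pooled ranks: 4.6→4, 4.4→3
Rank sum = 4 + 3 = 7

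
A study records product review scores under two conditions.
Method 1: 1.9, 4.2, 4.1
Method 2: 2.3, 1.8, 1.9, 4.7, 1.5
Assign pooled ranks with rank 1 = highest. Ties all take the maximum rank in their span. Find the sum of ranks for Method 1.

Sorted (descending): 4.7, 4.2, 4.1, 2.3, 1.9, 1.9, 1.8, 1.5
The 2 values of 1.9 occupy positions 5–6 → each gets rank 6.
Method 1 values → pooled ranks: 1.9→6, 4.2→2, 4.1→3
Rank sum = 6 + 2 + 3 = 11

11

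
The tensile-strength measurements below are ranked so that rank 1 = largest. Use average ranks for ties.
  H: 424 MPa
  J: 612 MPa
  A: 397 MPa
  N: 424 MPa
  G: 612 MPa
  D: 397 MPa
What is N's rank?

Sorted (descending): 612, 612, 424, 424, 397, 397
The 2 values of 612 occupy positions 1–2 → average rank (1+2)/2 = 1.5.
The 2 values of 424 occupy positions 3–4 → average rank (3+4)/2 = 3.5.
The 2 values of 397 occupy positions 5–6 → average rank (5+6)/2 = 5.5.
N has value 424 MPa → rank 3.5.

3.5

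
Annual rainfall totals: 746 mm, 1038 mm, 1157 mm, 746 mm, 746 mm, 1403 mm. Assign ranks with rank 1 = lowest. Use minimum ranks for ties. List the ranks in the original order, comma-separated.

Sorted (ascending): 746, 746, 746, 1038, 1157, 1403
The 3 values of 746 occupy positions 1–3 → each gets rank 1.

1, 4, 5, 1, 1, 6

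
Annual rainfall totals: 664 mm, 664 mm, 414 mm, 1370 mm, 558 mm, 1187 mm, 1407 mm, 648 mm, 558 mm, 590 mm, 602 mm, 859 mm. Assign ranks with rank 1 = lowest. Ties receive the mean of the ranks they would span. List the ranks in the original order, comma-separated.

7.5, 7.5, 1, 11, 2.5, 10, 12, 6, 2.5, 4, 5, 9

Sorted (ascending): 414, 558, 558, 590, 602, 648, 664, 664, 859, 1187, 1370, 1407
The 2 values of 558 occupy positions 2–3 → average rank (2+3)/2 = 2.5.
The 2 values of 664 occupy positions 7–8 → average rank (7+8)/2 = 7.5.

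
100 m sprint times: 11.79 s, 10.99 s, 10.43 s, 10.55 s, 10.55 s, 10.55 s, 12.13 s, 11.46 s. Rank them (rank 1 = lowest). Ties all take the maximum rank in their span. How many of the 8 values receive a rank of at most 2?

Sorted (ascending): 10.43, 10.55, 10.55, 10.55, 10.99, 11.46, 11.79, 12.13
The 3 values of 10.55 occupy positions 2–4 → each gets rank 4.
Ranks ≤ 2: {1} → 1 value.

1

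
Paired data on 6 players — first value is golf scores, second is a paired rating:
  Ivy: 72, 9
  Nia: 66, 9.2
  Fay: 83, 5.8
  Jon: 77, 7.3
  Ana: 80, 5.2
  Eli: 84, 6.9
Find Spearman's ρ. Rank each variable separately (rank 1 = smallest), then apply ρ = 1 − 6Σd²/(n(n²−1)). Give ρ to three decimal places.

Ranks of variable 1: 2, 1, 5, 3, 4, 6
Ranks of variable 2: 5, 6, 2, 4, 1, 3
d = r₁ − r₂: -3, -5, 3, -1, 3, 3
d²: 9, 25, 9, 1, 9, 9; Σd² = 62
ρ = 1 − 6·62/(6·35) = 1 − 372/210 = -0.771

-0.771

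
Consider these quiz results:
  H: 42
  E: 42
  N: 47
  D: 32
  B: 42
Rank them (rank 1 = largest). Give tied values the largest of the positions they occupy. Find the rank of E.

Sorted (descending): 47, 42, 42, 42, 32
The 3 values of 42 occupy positions 2–4 → each gets rank 4.
E has value 42 → rank 4.

4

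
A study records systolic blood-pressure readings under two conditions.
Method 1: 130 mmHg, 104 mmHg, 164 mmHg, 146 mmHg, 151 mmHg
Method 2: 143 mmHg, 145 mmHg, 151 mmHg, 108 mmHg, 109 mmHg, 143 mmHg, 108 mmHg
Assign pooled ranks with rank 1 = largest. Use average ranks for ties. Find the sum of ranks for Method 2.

50.5

Sorted (descending): 164, 151, 151, 146, 145, 143, 143, 130, 109, 108, 108, 104
The 2 values of 151 occupy positions 2–3 → average rank (2+3)/2 = 2.5.
The 2 values of 143 occupy positions 6–7 → average rank (6+7)/2 = 6.5.
The 2 values of 108 occupy positions 10–11 → average rank (10+11)/2 = 10.5.
Method 2 values → pooled ranks: 143→6.5, 145→5, 151→2.5, 108→10.5, 109→9, 143→6.5, 108→10.5
Rank sum = 6.5 + 5 + 2.5 + 10.5 + 9 + 6.5 + 10.5 = 50.5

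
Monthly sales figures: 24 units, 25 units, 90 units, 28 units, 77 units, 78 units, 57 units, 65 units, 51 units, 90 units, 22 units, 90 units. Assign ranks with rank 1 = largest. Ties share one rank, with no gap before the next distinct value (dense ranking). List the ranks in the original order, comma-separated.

Sorted (descending): 90, 90, 90, 78, 77, 65, 57, 51, 28, 25, 24, 22
The 3 values of 90 share dense rank 1.
Remaining distinct values take the next consecutive integers.

9, 8, 1, 7, 3, 2, 5, 4, 6, 1, 10, 1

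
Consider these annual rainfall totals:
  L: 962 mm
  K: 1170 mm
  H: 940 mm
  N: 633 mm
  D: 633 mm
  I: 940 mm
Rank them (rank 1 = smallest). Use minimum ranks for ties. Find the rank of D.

1

Sorted (ascending): 633, 633, 940, 940, 962, 1170
The 2 values of 633 occupy positions 1–2 → each gets rank 1.
The 2 values of 940 occupy positions 3–4 → each gets rank 3.
D has value 633 mm → rank 1.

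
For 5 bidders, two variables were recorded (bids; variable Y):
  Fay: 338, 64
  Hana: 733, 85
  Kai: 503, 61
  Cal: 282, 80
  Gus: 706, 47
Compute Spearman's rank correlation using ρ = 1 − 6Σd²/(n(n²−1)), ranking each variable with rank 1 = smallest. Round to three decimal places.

0.000

Ranks of variable 1: 2, 5, 3, 1, 4
Ranks of variable 2: 3, 5, 2, 4, 1
d = r₁ − r₂: -1, 0, 1, -3, 3
d²: 1, 0, 1, 9, 9; Σd² = 20
ρ = 1 − 6·20/(5·24) = 1 − 120/120 = 0.000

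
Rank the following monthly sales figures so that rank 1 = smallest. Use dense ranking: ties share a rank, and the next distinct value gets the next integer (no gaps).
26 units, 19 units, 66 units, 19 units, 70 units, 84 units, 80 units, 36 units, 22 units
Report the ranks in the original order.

Sorted (ascending): 19, 19, 22, 26, 36, 66, 70, 80, 84
The 2 values of 19 share dense rank 1.
Remaining distinct values take the next consecutive integers.

3, 1, 5, 1, 6, 8, 7, 4, 2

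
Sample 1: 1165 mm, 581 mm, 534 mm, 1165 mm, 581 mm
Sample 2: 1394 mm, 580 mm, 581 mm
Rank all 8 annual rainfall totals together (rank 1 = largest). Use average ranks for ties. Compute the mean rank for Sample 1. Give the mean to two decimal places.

4.60

Sorted (descending): 1394, 1165, 1165, 581, 581, 581, 580, 534
The 2 values of 1165 occupy positions 2–3 → average rank (2+3)/2 = 2.5.
The 3 values of 581 occupy positions 4–6 → average rank 5.
Sample 1 values → pooled ranks: 1165→2.5, 581→5, 534→8, 1165→2.5, 581→5
Mean rank = (2.5 + 5 + 8 + 2.5 + 5) / 5 = 4.60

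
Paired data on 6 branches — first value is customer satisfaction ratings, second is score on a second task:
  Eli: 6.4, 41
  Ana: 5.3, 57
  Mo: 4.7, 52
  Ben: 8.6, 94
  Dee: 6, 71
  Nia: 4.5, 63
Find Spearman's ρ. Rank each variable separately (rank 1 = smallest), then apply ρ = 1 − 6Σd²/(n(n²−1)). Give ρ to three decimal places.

0.257

Ranks of variable 1: 5, 3, 2, 6, 4, 1
Ranks of variable 2: 1, 3, 2, 6, 5, 4
d = r₁ − r₂: 4, 0, 0, 0, -1, -3
d²: 16, 0, 0, 0, 1, 9; Σd² = 26
ρ = 1 − 6·26/(6·35) = 1 − 156/210 = 0.257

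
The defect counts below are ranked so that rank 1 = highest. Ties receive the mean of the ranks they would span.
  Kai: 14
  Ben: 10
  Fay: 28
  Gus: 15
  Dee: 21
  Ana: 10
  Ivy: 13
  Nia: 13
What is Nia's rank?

5.5

Sorted (descending): 28, 21, 15, 14, 13, 13, 10, 10
The 2 values of 13 occupy positions 5–6 → average rank (5+6)/2 = 5.5.
The 2 values of 10 occupy positions 7–8 → average rank (7+8)/2 = 7.5.
Nia has value 13 → rank 5.5.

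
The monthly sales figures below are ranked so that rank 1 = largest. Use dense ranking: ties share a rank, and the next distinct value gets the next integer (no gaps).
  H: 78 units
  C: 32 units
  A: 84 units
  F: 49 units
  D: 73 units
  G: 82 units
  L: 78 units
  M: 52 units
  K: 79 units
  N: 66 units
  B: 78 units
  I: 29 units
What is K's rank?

3

Sorted (descending): 84, 82, 79, 78, 78, 78, 73, 66, 52, 49, 32, 29
The 3 values of 78 share dense rank 4.
Remaining distinct values take the next consecutive integers.
K has value 79 units → rank 3.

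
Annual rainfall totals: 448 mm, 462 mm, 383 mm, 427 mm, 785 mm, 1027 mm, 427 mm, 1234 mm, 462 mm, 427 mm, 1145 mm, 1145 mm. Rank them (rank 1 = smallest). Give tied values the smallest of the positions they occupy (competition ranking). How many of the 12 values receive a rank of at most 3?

4

Sorted (ascending): 383, 427, 427, 427, 448, 462, 462, 785, 1027, 1145, 1145, 1234
The 3 values of 427 occupy positions 2–4 → each gets rank 2.
The 2 values of 462 occupy positions 6–7 → each gets rank 6.
The 2 values of 1145 occupy positions 10–11 → each gets rank 10.
Ranks ≤ 3: {1, 2, 2, 2} → 4 values.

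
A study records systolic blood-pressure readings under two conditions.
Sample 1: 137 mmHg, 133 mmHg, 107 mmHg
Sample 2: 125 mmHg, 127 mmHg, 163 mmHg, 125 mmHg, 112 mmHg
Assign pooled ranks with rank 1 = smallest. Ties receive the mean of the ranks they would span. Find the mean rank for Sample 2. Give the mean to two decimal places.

4.40

Sorted (ascending): 107, 112, 125, 125, 127, 133, 137, 163
The 2 values of 125 occupy positions 3–4 → average rank (3+4)/2 = 3.5.
Sample 2 values → pooled ranks: 125→3.5, 127→5, 163→8, 125→3.5, 112→2
Mean rank = (3.5 + 5 + 8 + 3.5 + 2) / 5 = 4.40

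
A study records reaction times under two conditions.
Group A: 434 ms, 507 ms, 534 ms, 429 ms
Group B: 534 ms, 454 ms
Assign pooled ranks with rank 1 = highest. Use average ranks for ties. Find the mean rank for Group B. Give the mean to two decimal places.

Sorted (descending): 534, 534, 507, 454, 434, 429
The 2 values of 534 occupy positions 1–2 → average rank (1+2)/2 = 1.5.
Group B values → pooled ranks: 534→1.5, 454→4
Mean rank = (1.5 + 4) / 2 = 2.75

2.75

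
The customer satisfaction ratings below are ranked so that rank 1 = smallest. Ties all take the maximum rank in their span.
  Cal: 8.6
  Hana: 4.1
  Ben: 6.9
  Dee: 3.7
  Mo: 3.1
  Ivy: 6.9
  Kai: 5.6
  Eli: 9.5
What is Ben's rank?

Sorted (ascending): 3.1, 3.7, 4.1, 5.6, 6.9, 6.9, 8.6, 9.5
The 2 values of 6.9 occupy positions 5–6 → each gets rank 6.
Ben has value 6.9 → rank 6.

6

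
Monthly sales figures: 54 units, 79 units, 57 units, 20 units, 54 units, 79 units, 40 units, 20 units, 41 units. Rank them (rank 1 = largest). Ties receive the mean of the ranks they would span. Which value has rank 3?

57

Sorted (descending): 79, 79, 57, 54, 54, 41, 40, 20, 20
The 2 values of 79 occupy positions 1–2 → average rank (1+2)/2 = 1.5.
The 2 values of 54 occupy positions 4–5 → average rank (4+5)/2 = 4.5.
The 2 values of 20 occupy positions 8–9 → average rank (8+9)/2 = 8.5.
Rank 3 → value 57.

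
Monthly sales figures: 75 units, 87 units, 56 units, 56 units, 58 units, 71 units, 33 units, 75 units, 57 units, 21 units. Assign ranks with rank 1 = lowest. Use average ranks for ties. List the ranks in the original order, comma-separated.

8.5, 10, 3.5, 3.5, 6, 7, 2, 8.5, 5, 1

Sorted (ascending): 21, 33, 56, 56, 57, 58, 71, 75, 75, 87
The 2 values of 56 occupy positions 3–4 → average rank (3+4)/2 = 3.5.
The 2 values of 75 occupy positions 8–9 → average rank (8+9)/2 = 8.5.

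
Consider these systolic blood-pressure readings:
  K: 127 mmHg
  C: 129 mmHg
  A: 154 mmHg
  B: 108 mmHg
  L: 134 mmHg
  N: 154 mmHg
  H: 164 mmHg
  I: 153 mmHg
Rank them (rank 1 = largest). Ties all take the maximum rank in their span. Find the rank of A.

3

Sorted (descending): 164, 154, 154, 153, 134, 129, 127, 108
The 2 values of 154 occupy positions 2–3 → each gets rank 3.
A has value 154 mmHg → rank 3.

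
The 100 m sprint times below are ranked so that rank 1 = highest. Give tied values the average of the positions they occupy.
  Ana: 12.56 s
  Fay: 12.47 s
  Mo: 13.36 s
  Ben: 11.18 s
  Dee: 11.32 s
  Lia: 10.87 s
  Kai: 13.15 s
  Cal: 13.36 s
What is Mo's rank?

1.5

Sorted (descending): 13.36, 13.36, 13.15, 12.56, 12.47, 11.32, 11.18, 10.87
The 2 values of 13.36 occupy positions 1–2 → average rank (1+2)/2 = 1.5.
Mo has value 13.36 s → rank 1.5.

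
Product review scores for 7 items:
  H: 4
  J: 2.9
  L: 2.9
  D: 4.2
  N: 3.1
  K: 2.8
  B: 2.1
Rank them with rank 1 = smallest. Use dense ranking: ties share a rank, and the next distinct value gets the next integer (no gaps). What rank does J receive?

3

Sorted (ascending): 2.1, 2.8, 2.9, 2.9, 3.1, 4, 4.2
The 2 values of 2.9 share dense rank 3.
Remaining distinct values take the next consecutive integers.
J has value 2.9 → rank 3.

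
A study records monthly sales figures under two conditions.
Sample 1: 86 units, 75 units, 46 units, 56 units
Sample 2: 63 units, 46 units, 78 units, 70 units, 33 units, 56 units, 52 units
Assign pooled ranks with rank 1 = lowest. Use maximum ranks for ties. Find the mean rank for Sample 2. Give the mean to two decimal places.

5.57

Sorted (ascending): 33, 46, 46, 52, 56, 56, 63, 70, 75, 78, 86
The 2 values of 46 occupy positions 2–3 → each gets rank 3.
The 2 values of 56 occupy positions 5–6 → each gets rank 6.
Sample 2 values → pooled ranks: 63→7, 46→3, 78→10, 70→8, 33→1, 56→6, 52→4
Mean rank = (7 + 3 + 10 + 8 + 1 + 6 + 4) / 7 = 5.57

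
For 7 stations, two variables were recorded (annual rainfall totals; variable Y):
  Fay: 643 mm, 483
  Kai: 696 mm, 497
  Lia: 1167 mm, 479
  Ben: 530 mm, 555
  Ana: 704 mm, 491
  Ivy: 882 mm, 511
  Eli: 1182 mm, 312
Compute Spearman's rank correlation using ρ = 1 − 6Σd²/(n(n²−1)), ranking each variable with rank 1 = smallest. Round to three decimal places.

Ranks of variable 1: 2, 3, 6, 1, 4, 5, 7
Ranks of variable 2: 3, 5, 2, 7, 4, 6, 1
d = r₁ − r₂: -1, -2, 4, -6, 0, -1, 6
d²: 1, 4, 16, 36, 0, 1, 36; Σd² = 94
ρ = 1 − 6·94/(7·48) = 1 − 564/336 = -0.679

-0.679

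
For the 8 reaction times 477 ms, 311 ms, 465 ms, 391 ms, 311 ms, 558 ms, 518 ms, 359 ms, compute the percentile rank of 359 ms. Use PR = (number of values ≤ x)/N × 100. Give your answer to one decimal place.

37.5

N = 8.
Strictly below 359: 2. Equal to 359: 1.
PR = 3/8 × 100 = 37.5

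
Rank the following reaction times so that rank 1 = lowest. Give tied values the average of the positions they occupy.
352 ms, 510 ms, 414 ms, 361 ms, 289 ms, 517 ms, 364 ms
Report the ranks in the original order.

Sorted (ascending): 289, 352, 361, 364, 414, 510, 517
No ties — each value takes its position as its rank.

2, 6, 5, 3, 1, 7, 4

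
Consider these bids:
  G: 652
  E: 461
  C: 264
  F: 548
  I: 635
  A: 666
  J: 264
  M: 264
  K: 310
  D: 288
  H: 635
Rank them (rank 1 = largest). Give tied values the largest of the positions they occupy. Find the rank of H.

Sorted (descending): 666, 652, 635, 635, 548, 461, 310, 288, 264, 264, 264
The 2 values of 635 occupy positions 3–4 → each gets rank 4.
The 3 values of 264 occupy positions 9–11 → each gets rank 11.
H has value 635 → rank 4.

4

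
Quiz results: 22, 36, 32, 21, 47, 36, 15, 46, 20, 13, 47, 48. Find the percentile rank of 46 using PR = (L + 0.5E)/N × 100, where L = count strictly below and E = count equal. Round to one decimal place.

70.8

N = 12.
Strictly below 46: 8. Equal to 46: 1.
PR = (8 + 0.5·1)/12 × 100 = 70.8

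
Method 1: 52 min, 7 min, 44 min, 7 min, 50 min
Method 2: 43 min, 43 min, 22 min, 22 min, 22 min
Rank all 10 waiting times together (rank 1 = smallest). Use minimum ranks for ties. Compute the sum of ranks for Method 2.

Sorted (ascending): 7, 7, 22, 22, 22, 43, 43, 44, 50, 52
The 2 values of 7 occupy positions 1–2 → each gets rank 1.
The 3 values of 22 occupy positions 3–5 → each gets rank 3.
The 2 values of 43 occupy positions 6–7 → each gets rank 6.
Method 2 values → pooled ranks: 43→6, 43→6, 22→3, 22→3, 22→3
Rank sum = 6 + 6 + 3 + 3 + 3 = 21

21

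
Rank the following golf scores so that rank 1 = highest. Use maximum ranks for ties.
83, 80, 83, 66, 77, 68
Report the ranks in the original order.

2, 3, 2, 6, 4, 5

Sorted (descending): 83, 83, 80, 77, 68, 66
The 2 values of 83 occupy positions 1–2 → each gets rank 2.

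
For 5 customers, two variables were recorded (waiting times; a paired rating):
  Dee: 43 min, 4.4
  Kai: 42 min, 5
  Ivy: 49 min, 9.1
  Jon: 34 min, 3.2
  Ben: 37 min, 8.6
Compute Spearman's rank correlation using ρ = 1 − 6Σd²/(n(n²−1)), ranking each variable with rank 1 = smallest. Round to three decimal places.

Ranks of variable 1: 4, 3, 5, 1, 2
Ranks of variable 2: 2, 3, 5, 1, 4
d = r₁ − r₂: 2, 0, 0, 0, -2
d²: 4, 0, 0, 0, 4; Σd² = 8
ρ = 1 − 6·8/(5·24) = 1 − 48/120 = 0.600

0.600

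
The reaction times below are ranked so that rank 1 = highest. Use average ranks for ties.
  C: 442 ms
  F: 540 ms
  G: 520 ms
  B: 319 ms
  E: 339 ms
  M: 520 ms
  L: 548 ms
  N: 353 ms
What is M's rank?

3.5

Sorted (descending): 548, 540, 520, 520, 442, 353, 339, 319
The 2 values of 520 occupy positions 3–4 → average rank (3+4)/2 = 3.5.
M has value 520 ms → rank 3.5.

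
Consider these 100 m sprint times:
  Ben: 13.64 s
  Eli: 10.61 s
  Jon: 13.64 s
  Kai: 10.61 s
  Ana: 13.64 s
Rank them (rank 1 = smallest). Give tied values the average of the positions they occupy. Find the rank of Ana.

4

Sorted (ascending): 10.61, 10.61, 13.64, 13.64, 13.64
The 2 values of 10.61 occupy positions 1–2 → average rank (1+2)/2 = 1.5.
The 3 values of 13.64 occupy positions 3–5 → average rank 4.
Ana has value 13.64 s → rank 4.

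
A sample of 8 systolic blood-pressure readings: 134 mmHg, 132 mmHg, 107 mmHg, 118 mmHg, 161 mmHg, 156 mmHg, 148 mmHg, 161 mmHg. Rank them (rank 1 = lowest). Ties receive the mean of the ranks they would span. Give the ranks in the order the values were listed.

Sorted (ascending): 107, 118, 132, 134, 148, 156, 161, 161
The 2 values of 161 occupy positions 7–8 → average rank (7+8)/2 = 7.5.

4, 3, 1, 2, 7.5, 6, 5, 7.5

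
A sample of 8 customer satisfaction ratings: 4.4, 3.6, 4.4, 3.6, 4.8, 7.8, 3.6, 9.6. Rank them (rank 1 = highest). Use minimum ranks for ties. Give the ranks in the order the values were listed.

4, 6, 4, 6, 3, 2, 6, 1

Sorted (descending): 9.6, 7.8, 4.8, 4.4, 4.4, 3.6, 3.6, 3.6
The 2 values of 4.4 occupy positions 4–5 → each gets rank 4.
The 3 values of 3.6 occupy positions 6–8 → each gets rank 6.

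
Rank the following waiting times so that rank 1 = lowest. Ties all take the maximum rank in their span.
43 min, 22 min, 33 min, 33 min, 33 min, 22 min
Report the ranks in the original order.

Sorted (ascending): 22, 22, 33, 33, 33, 43
The 2 values of 22 occupy positions 1–2 → each gets rank 2.
The 3 values of 33 occupy positions 3–5 → each gets rank 5.

6, 2, 5, 5, 5, 2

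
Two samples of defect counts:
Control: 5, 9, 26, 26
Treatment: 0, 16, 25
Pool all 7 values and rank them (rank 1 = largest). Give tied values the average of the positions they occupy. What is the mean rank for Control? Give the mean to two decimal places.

3.50

Sorted (descending): 26, 26, 25, 16, 9, 5, 0
The 2 values of 26 occupy positions 1–2 → average rank (1+2)/2 = 1.5.
Control values → pooled ranks: 5→6, 9→5, 26→1.5, 26→1.5
Mean rank = (6 + 5 + 1.5 + 1.5) / 4 = 3.50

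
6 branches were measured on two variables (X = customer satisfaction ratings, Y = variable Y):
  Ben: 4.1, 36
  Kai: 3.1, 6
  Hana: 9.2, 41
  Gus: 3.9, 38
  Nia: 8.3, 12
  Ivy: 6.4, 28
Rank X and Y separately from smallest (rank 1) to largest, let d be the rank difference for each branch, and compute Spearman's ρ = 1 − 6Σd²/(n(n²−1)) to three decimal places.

Ranks of variable 1: 3, 1, 6, 2, 5, 4
Ranks of variable 2: 4, 1, 6, 5, 2, 3
d = r₁ − r₂: -1, 0, 0, -3, 3, 1
d²: 1, 0, 0, 9, 9, 1; Σd² = 20
ρ = 1 − 6·20/(6·35) = 1 − 120/210 = 0.429

0.429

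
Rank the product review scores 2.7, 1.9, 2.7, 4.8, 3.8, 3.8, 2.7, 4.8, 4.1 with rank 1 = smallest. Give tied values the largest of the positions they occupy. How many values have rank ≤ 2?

Sorted (ascending): 1.9, 2.7, 2.7, 2.7, 3.8, 3.8, 4.1, 4.8, 4.8
The 3 values of 2.7 occupy positions 2–4 → each gets rank 4.
The 2 values of 3.8 occupy positions 5–6 → each gets rank 6.
The 2 values of 4.8 occupy positions 8–9 → each gets rank 9.
Ranks ≤ 2: {1} → 1 value.

1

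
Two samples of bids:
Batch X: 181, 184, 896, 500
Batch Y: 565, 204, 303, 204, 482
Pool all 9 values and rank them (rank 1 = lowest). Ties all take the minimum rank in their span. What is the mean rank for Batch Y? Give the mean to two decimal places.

Sorted (ascending): 181, 184, 204, 204, 303, 482, 500, 565, 896
The 2 values of 204 occupy positions 3–4 → each gets rank 3.
Batch Y values → pooled ranks: 565→8, 204→3, 303→5, 204→3, 482→6
Mean rank = (8 + 3 + 5 + 3 + 6) / 5 = 5.00

5.00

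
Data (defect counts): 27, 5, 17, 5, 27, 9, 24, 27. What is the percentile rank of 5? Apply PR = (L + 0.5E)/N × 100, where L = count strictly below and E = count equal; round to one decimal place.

12.5

N = 8.
Strictly below 5: 0. Equal to 5: 2.
PR = (0 + 0.5·2)/8 × 100 = 12.5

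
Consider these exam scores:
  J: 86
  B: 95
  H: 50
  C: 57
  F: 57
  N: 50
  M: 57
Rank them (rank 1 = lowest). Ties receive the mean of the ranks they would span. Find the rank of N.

Sorted (ascending): 50, 50, 57, 57, 57, 86, 95
The 2 values of 50 occupy positions 1–2 → average rank (1+2)/2 = 1.5.
The 3 values of 57 occupy positions 3–5 → average rank 4.
N has value 50 → rank 1.5.

1.5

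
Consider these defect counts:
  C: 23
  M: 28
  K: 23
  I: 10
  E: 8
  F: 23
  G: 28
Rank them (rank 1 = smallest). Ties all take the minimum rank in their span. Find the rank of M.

Sorted (ascending): 8, 10, 23, 23, 23, 28, 28
The 3 values of 23 occupy positions 3–5 → each gets rank 3.
The 2 values of 28 occupy positions 6–7 → each gets rank 6.
M has value 28 → rank 6.

6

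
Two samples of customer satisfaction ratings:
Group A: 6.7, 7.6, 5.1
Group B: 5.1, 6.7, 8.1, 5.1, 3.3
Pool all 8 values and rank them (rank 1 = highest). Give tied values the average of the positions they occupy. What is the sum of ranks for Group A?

Sorted (descending): 8.1, 7.6, 6.7, 6.7, 5.1, 5.1, 5.1, 3.3
The 2 values of 6.7 occupy positions 3–4 → average rank (3+4)/2 = 3.5.
The 3 values of 5.1 occupy positions 5–7 → average rank 6.
Group A values → pooled ranks: 6.7→3.5, 7.6→2, 5.1→6
Rank sum = 3.5 + 2 + 6 = 11.5

11.5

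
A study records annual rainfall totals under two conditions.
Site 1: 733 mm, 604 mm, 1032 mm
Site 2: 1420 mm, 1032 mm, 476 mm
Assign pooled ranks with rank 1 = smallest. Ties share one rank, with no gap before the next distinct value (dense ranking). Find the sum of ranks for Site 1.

Sorted (ascending): 476, 604, 733, 1032, 1032, 1420
The 2 values of 1032 share dense rank 4.
Remaining distinct values take the next consecutive integers.
Site 1 values → pooled ranks: 733→3, 604→2, 1032→4
Rank sum = 3 + 2 + 4 = 9

9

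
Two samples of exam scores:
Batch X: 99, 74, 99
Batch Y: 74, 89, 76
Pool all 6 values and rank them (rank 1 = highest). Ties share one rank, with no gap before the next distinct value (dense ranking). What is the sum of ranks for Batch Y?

Sorted (descending): 99, 99, 89, 76, 74, 74
The 2 values of 99 share dense rank 1.
The 2 values of 74 share dense rank 4.
Remaining distinct values take the next consecutive integers.
Batch Y values → pooled ranks: 74→4, 89→2, 76→3
Rank sum = 4 + 2 + 3 = 9

9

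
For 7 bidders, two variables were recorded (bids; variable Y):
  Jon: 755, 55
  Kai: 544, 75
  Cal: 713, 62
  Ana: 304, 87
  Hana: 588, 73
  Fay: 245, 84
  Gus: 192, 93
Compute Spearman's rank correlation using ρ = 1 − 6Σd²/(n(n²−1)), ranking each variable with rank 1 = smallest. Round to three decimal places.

-0.964

Ranks of variable 1: 7, 4, 6, 3, 5, 2, 1
Ranks of variable 2: 1, 4, 2, 6, 3, 5, 7
d = r₁ − r₂: 6, 0, 4, -3, 2, -3, -6
d²: 36, 0, 16, 9, 4, 9, 36; Σd² = 110
ρ = 1 − 6·110/(7·48) = 1 − 660/336 = -0.964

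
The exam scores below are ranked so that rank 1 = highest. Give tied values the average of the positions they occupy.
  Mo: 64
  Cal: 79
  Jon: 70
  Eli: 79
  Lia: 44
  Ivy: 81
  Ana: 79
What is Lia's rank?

Sorted (descending): 81, 79, 79, 79, 70, 64, 44
The 3 values of 79 occupy positions 2–4 → average rank 3.
Lia has value 44 → rank 7.

7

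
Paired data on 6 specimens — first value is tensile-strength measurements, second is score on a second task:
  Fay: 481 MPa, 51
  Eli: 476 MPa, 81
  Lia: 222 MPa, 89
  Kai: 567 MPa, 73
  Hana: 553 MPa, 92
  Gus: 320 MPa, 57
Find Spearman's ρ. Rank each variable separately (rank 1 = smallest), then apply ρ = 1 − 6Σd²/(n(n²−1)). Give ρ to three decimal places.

-0.029

Ranks of variable 1: 4, 3, 1, 6, 5, 2
Ranks of variable 2: 1, 4, 5, 3, 6, 2
d = r₁ − r₂: 3, -1, -4, 3, -1, 0
d²: 9, 1, 16, 9, 1, 0; Σd² = 36
ρ = 1 − 6·36/(6·35) = 1 − 216/210 = -0.029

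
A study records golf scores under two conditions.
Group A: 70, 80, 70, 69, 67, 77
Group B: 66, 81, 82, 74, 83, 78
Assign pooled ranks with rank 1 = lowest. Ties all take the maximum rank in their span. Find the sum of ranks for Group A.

31

Sorted (ascending): 66, 67, 69, 70, 70, 74, 77, 78, 80, 81, 82, 83
The 2 values of 70 occupy positions 4–5 → each gets rank 5.
Group A values → pooled ranks: 70→5, 80→9, 70→5, 69→3, 67→2, 77→7
Rank sum = 5 + 9 + 5 + 3 + 2 + 7 = 31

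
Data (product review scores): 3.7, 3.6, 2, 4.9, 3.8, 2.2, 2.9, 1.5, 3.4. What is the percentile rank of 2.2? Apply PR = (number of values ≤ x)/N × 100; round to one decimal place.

N = 9.
Strictly below 2.2: 2. Equal to 2.2: 1.
PR = 3/9 × 100 = 33.3

33.3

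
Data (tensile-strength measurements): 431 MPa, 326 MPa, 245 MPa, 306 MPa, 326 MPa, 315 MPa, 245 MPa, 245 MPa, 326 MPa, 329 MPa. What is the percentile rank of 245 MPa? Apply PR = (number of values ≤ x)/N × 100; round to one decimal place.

N = 10.
Strictly below 245: 0. Equal to 245: 3.
PR = 3/10 × 100 = 30.0

30.0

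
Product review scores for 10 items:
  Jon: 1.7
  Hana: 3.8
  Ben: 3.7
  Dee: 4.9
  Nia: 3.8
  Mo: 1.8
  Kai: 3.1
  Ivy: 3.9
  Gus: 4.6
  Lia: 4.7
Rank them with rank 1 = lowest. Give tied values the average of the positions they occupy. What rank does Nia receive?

5.5

Sorted (ascending): 1.7, 1.8, 3.1, 3.7, 3.8, 3.8, 3.9, 4.6, 4.7, 4.9
The 2 values of 3.8 occupy positions 5–6 → average rank (5+6)/2 = 5.5.
Nia has value 3.8 → rank 5.5.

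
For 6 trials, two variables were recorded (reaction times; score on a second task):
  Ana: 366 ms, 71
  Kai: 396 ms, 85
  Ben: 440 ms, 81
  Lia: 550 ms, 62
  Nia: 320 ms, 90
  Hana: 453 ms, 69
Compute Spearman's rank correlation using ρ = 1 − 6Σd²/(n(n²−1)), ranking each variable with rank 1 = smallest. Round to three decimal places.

-0.829

Ranks of variable 1: 2, 3, 4, 6, 1, 5
Ranks of variable 2: 3, 5, 4, 1, 6, 2
d = r₁ − r₂: -1, -2, 0, 5, -5, 3
d²: 1, 4, 0, 25, 25, 9; Σd² = 64
ρ = 1 − 6·64/(6·35) = 1 − 384/210 = -0.829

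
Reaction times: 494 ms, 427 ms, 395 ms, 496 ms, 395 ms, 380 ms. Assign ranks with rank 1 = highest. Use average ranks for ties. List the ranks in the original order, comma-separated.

2, 3, 4.5, 1, 4.5, 6

Sorted (descending): 496, 494, 427, 395, 395, 380
The 2 values of 395 occupy positions 4–5 → average rank (4+5)/2 = 4.5.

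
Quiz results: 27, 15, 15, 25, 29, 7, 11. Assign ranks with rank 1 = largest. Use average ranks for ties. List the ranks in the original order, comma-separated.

2, 4.5, 4.5, 3, 1, 7, 6

Sorted (descending): 29, 27, 25, 15, 15, 11, 7
The 2 values of 15 occupy positions 4–5 → average rank (4+5)/2 = 4.5.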